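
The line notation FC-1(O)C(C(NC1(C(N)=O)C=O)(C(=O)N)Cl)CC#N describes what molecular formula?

Heavy atoms from the SMILES: 9 C, 1 Cl, 1 F, 4 N, 4 O.
Implicit hydrogens by atom environment:
  6 × C: no H
  3 × O: no H
  2 × C: 1 H each → 2
  2 × N: 2 H each → 4
  1 × C: 2 H
  1 × Cl: no H
  1 × F: no H
  1 × N: 1 H
  1 × N: no H
  1 × O: 1 H
  Total hydrogens = 10.
Molecular formula: C9H10ClFN4O4

C9H10ClFN4O4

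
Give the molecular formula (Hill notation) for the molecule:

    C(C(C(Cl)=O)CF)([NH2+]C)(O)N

C5H11ClFN2O2+

Heavy atoms from the SMILES: 5 C, 1 Cl, 1 F, 2 N, 2 O.
Implicit hydrogens by atom environment:
  2 × C: no H
  1 × C: 3 H
  1 × C: 2 H
  1 × C: 1 H
  1 × Cl: no H
  1 × F: no H
  1 × N: 2 H
  1 × N (charge +1): 2 H
  1 × O: 1 H
  1 × O: no H
  Total hydrogens = 11.
Net charge +1.
Molecular formula: C5H11ClFN2O2+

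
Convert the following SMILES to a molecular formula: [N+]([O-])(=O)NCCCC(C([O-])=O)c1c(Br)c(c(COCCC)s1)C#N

C14H17BrN3O5S-

Heavy atoms from the SMILES: 1 Br, 14 C, 3 N, 5 O, 1 S.
Implicit hydrogens by atom environment:
  6 × C: 2 H each → 12
  4 × C (aromatic): no H
  3 × O: no H
  2 × C: no H
  2 × O (charge -1): no H
  1 × Br: no H
  1 × C: 3 H
  1 × C: 1 H
  1 × N: 1 H
  1 × N: no H
  1 × N (charge +1): no H
  1 × S (aromatic): no H
  Total hydrogens = 17.
Net charge -1.
Molecular formula: C14H17BrN3O5S-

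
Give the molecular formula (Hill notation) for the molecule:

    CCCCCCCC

Heavy atoms from the SMILES: 8 C.
Implicit hydrogens by atom environment:
  6 × C: 2 H each → 12
  2 × C: 3 H each → 6
  Total hydrogens = 18.
Molecular formula: C8H18

C8H18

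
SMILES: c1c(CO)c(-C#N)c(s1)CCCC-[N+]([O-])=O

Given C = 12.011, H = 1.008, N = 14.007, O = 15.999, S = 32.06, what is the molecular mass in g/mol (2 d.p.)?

Molecular formula: C10H12N2O3S.
M = 10×12.011 + 12×1.008 + 2×14.007 + 3×15.999 + 1×32.06 = 240.28 g/mol.

240.28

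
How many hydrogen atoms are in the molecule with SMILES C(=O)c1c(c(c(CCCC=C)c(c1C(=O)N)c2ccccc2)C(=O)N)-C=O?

Hydrogens are implicit in SMILES; fill each atom to its normal valence:
  7 × C (aromatic): no H
  5 × C (aromatic): 1 H each → 5
  4 × C: 2 H each → 8
  4 × O: no H
  3 × C: 1 H each → 3
  2 × C: no H
  2 × N: 2 H each → 4
  Total hydrogens = 20.

20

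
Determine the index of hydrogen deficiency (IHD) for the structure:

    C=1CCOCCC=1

Molecular formula from the SMILES: C6H10O.
DoU = (2C + 2 + N − H − X)/2 = (2·6 + 2 + 0 − 10 − 0)/2 = 4/2 = 2.
(Structurally: 1 ring(s) + 1 π bond(s) = 2.)

2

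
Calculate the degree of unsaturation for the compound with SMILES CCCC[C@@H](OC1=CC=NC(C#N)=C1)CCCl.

Molecular formula from the SMILES: C13H17ClN2O.
DoU = (2C + 2 + N − H − X)/2 = (2·13 + 2 + 2 − 17 − 1)/2 = 12/2 = 6.
(Structurally: 1 ring(s) + 5 π bond(s) = 6.)

6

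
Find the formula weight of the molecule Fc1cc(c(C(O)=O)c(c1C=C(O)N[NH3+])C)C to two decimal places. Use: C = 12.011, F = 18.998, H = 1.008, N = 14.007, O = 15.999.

241.24

Molecular formula: C11H14FN2O3+.
M = 11×12.011 + 1×18.998 + 14×1.008 + 2×14.007 + 3×15.999 = 241.24 g/mol.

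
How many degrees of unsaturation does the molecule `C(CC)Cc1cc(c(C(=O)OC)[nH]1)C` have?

4

Molecular formula from the SMILES: C11H17NO2.
DoU = (2C + 2 + N − H − X)/2 = (2·11 + 2 + 1 − 17 − 0)/2 = 8/2 = 4.
(Structurally: 1 ring(s) + 3 π bond(s) = 4.)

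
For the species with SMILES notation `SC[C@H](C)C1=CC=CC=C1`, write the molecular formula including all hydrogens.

C9H12S

Heavy atoms from the SMILES: 9 C, 1 S.
Implicit hydrogens by atom environment:
  5 × C (aromatic): 1 H each → 5
  1 × C: 3 H
  1 × C: 2 H
  1 × C: 1 H
  1 × C (aromatic): no H
  1 × S: 1 H
  Total hydrogens = 12.
Molecular formula: C9H12S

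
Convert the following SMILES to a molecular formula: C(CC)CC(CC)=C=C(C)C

Heavy atoms from the SMILES: 11 C.
Implicit hydrogens by atom environment:
  4 × C: 3 H each → 12
  4 × C: 2 H each → 8
  3 × C: no H
  Total hydrogens = 20.
Molecular formula: C11H20

C11H20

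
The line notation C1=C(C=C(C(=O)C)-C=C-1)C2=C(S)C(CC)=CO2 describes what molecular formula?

Heavy atoms from the SMILES: 14 C, 2 O, 1 S.
Implicit hydrogens by atom environment:
  5 × C (aromatic): 1 H each → 5
  5 × C (aromatic): no H
  2 × C: 3 H each → 6
  1 × C: 2 H
  1 × C: no H
  1 × O (aromatic): no H
  1 × O: no H
  1 × S: 1 H
  Total hydrogens = 14.
Molecular formula: C14H14O2S

C14H14O2S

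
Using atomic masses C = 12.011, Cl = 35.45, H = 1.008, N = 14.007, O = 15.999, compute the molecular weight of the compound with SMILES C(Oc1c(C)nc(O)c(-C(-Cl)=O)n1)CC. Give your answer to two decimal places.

230.65

Molecular formula: C9H11ClN2O3.
M = 9×12.011 + 1×35.45 + 11×1.008 + 2×14.007 + 3×15.999 = 230.65 g/mol.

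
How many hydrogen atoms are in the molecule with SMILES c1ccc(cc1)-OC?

Hydrogens are implicit in SMILES; fill each atom to its normal valence:
  5 × C (aromatic): 1 H each → 5
  1 × C: 3 H
  1 × C (aromatic): no H
  1 × O: no H
  Total hydrogens = 8.

8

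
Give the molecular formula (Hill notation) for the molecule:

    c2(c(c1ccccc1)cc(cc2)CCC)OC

C16H18O

Heavy atoms from the SMILES: 16 C, 1 O.
Implicit hydrogens by atom environment:
  8 × C (aromatic): 1 H each → 8
  4 × C (aromatic): no H
  2 × C: 3 H each → 6
  2 × C: 2 H each → 4
  1 × O: no H
  Total hydrogens = 18.
Molecular formula: C16H18O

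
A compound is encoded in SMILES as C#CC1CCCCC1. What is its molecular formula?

Heavy atoms from the SMILES: 8 C.
Implicit hydrogens by atom environment:
  5 × C: 2 H each → 10
  2 × C: 1 H each → 2
  1 × C: no H
  Total hydrogens = 12.
Molecular formula: C8H12

C8H12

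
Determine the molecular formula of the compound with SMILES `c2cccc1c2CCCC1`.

C10H12

Heavy atoms from the SMILES: 10 C.
Implicit hydrogens by atom environment:
  4 × C: 2 H each → 8
  4 × C (aromatic): 1 H each → 4
  2 × C (aromatic): no H
  Total hydrogens = 12.
Molecular formula: C10H12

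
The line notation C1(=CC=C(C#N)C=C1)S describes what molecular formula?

Heavy atoms from the SMILES: 7 C, 1 N, 1 S.
Implicit hydrogens by atom environment:
  4 × C (aromatic): 1 H each → 4
  2 × C (aromatic): no H
  1 × C: no H
  1 × N: no H
  1 × S: 1 H
  Total hydrogens = 5.
Molecular formula: C7H5NS

C7H5NS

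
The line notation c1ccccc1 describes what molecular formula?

C6H6

Heavy atoms from the SMILES: 6 C.
Implicit hydrogens by atom environment:
  6 × C (aromatic): 1 H each → 6
  Total hydrogens = 6.
Molecular formula: C6H6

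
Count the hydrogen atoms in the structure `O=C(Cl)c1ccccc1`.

Hydrogens are implicit in SMILES; fill each atom to its normal valence:
  5 × C (aromatic): 1 H each → 5
  1 × C (aromatic): no H
  1 × C: no H
  1 × Cl: no H
  1 × O: no H
  Total hydrogens = 5.

5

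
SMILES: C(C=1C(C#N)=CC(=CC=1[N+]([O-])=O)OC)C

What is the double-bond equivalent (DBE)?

7

Molecular formula from the SMILES: C10H10N2O3.
DoU = (2C + 2 + N − H − X)/2 = (2·10 + 2 + 2 − 10 − 0)/2 = 14/2 = 7.
(Structurally: 1 ring(s) + 6 π bond(s) = 7.)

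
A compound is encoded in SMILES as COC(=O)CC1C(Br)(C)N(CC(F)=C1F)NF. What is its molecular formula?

Heavy atoms from the SMILES: 1 Br, 9 C, 3 F, 2 N, 2 O.
Implicit hydrogens by atom environment:
  4 × C: no H
  3 × F: no H
  2 × C: 3 H each → 6
  2 × C: 2 H each → 4
  2 × O: no H
  1 × Br: no H
  1 × C: 1 H
  1 × N: 1 H
  1 × N: no H
  Total hydrogens = 12.
Molecular formula: C9H12BrF3N2O2

C9H12BrF3N2O2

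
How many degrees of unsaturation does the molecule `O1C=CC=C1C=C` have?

Molecular formula from the SMILES: C6H6O.
DoU = (2C + 2 + N − H − X)/2 = (2·6 + 2 + 0 − 6 − 0)/2 = 8/2 = 4.
(Structurally: 1 ring(s) + 3 π bond(s) = 4.)

4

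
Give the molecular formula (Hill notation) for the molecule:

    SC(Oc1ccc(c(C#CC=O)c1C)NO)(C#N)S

C12H10N2O3S2

Heavy atoms from the SMILES: 12 C, 2 N, 3 O, 2 S.
Implicit hydrogens by atom environment:
  4 × C (aromatic): no H
  4 × C: no H
  2 × C (aromatic): 1 H each → 2
  2 × O: no H
  2 × S: 1 H each → 2
  1 × C: 3 H
  1 × C: 1 H
  1 × N: 1 H
  1 × N: no H
  1 × O: 1 H
  Total hydrogens = 10.
Molecular formula: C12H10N2O3S2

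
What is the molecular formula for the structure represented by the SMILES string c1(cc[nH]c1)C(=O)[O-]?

C5H4NO2-

Heavy atoms from the SMILES: 5 C, 1 N, 2 O.
Implicit hydrogens by atom environment:
  3 × C (aromatic): 1 H each → 3
  1 × C (aromatic): no H
  1 × C: no H
  1 × N (aromatic): 1 H
  1 × O: no H
  1 × O (charge -1): no H
  Total hydrogens = 4.
Net charge -1.
Molecular formula: C5H4NO2-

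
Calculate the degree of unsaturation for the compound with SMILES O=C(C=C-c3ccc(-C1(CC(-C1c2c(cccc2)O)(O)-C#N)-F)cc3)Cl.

13

Molecular formula from the SMILES: C20H15ClFNO3.
DoU = (2C + 2 + N − H − X)/2 = (2·20 + 2 + 1 − 15 − 2)/2 = 26/2 = 13.
(Structurally: 3 ring(s) + 10 π bond(s) = 13.)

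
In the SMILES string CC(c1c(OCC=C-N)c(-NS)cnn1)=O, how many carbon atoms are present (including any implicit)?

9

The symbol for carbon appears 9 times in the SMILES. Lowercase c denotes aromatic carbon and counts toward C.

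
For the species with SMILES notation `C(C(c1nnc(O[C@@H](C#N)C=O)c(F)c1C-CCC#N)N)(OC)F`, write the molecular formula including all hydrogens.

Heavy atoms from the SMILES: 14 C, 2 F, 5 N, 3 O.
Implicit hydrogens by atom environment:
  4 × C: 1 H each → 4
  4 × C (aromatic): no H
  3 × C: 2 H each → 6
  3 × O: no H
  2 × C: no H
  2 × F: no H
  2 × N (aromatic): no H
  2 × N: no H
  1 × C: 3 H
  1 × N: 2 H
  Total hydrogens = 15.
Molecular formula: C14H15F2N5O3

C14H15F2N5O3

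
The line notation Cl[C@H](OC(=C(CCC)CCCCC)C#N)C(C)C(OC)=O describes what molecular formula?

Heavy atoms from the SMILES: 16 C, 1 Cl, 1 N, 3 O.
Implicit hydrogens by atom environment:
  6 × C: 2 H each → 12
  4 × C: 3 H each → 12
  4 × C: no H
  3 × O: no H
  2 × C: 1 H each → 2
  1 × Cl: no H
  1 × N: no H
  Total hydrogens = 26.
Molecular formula: C16H26ClNO3

C16H26ClNO3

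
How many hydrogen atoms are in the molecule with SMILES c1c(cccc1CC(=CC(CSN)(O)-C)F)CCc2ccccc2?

Hydrogens are implicit in SMILES; fill each atom to its normal valence:
  9 × C (aromatic): 1 H each → 9
  4 × C: 2 H each → 8
  3 × C (aromatic): no H
  2 × C: no H
  1 × C: 3 H
  1 × C: 1 H
  1 × F: no H
  1 × N: 2 H
  1 × O: 1 H
  1 × S: no H
  Total hydrogens = 24.

24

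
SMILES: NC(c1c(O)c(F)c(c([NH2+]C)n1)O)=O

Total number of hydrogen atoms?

9

Hydrogens are implicit in SMILES; fill each atom to its normal valence:
  5 × C (aromatic): no H
  2 × O: 1 H each → 2
  1 × C: 3 H
  1 × C: no H
  1 × F: no H
  1 × N (charge +1): 2 H
  1 × N: 2 H
  1 × N (aromatic): no H
  1 × O: no H
  Total hydrogens = 9.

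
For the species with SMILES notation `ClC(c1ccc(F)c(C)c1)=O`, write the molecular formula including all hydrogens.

Heavy atoms from the SMILES: 8 C, 1 Cl, 1 F, 1 O.
Implicit hydrogens by atom environment:
  3 × C (aromatic): 1 H each → 3
  3 × C (aromatic): no H
  1 × C: 3 H
  1 × C: no H
  1 × Cl: no H
  1 × F: no H
  1 × O: no H
  Total hydrogens = 6.
Molecular formula: C8H6ClFO

C8H6ClFO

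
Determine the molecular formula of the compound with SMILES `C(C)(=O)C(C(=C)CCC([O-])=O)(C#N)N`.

C9H11N2O3-

Heavy atoms from the SMILES: 9 C, 2 N, 3 O.
Implicit hydrogens by atom environment:
  5 × C: no H
  3 × C: 2 H each → 6
  2 × O: no H
  1 × C: 3 H
  1 × N: 2 H
  1 × N: no H
  1 × O (charge -1): no H
  Total hydrogens = 11.
Net charge -1.
Molecular formula: C9H11N2O3-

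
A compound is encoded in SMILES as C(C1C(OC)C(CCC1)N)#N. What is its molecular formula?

Heavy atoms from the SMILES: 8 C, 2 N, 1 O.
Implicit hydrogens by atom environment:
  3 × C: 2 H each → 6
  3 × C: 1 H each → 3
  1 × C: 3 H
  1 × C: no H
  1 × N: 2 H
  1 × N: no H
  1 × O: no H
  Total hydrogens = 14.
Molecular formula: C8H14N2O

C8H14N2O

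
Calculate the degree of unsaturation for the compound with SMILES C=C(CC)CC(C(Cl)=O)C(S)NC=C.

Molecular formula from the SMILES: C10H16ClNOS.
DoU = (2C + 2 + N − H − X)/2 = (2·10 + 2 + 1 − 16 − 1)/2 = 6/2 = 3.
(Structurally: 0 ring(s) + 3 π bond(s) = 3.)

3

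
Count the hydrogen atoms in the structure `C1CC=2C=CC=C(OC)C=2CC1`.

Hydrogens are implicit in SMILES; fill each atom to its normal valence:
  4 × C: 2 H each → 8
  3 × C (aromatic): 1 H each → 3
  3 × C (aromatic): no H
  1 × C: 3 H
  1 × O: no H
  Total hydrogens = 14.

14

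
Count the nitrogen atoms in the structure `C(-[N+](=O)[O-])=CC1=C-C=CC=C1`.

1

The symbol for nitrogen appears 1 time in the SMILES.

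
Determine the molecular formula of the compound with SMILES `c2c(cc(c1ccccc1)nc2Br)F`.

C11H7BrFN

Heavy atoms from the SMILES: 1 Br, 11 C, 1 F, 1 N.
Implicit hydrogens by atom environment:
  7 × C (aromatic): 1 H each → 7
  4 × C (aromatic): no H
  1 × Br: no H
  1 × F: no H
  1 × N (aromatic): no H
  Total hydrogens = 7.
Molecular formula: C11H7BrFN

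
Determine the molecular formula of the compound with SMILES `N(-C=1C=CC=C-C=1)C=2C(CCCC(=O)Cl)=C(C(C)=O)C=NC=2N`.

Heavy atoms from the SMILES: 17 C, 1 Cl, 3 N, 2 O.
Implicit hydrogens by atom environment:
  6 × C (aromatic): 1 H each → 6
  5 × C (aromatic): no H
  3 × C: 2 H each → 6
  2 × C: no H
  2 × O: no H
  1 × C: 3 H
  1 × Cl: no H
  1 × N: 2 H
  1 × N: 1 H
  1 × N (aromatic): no H
  Total hydrogens = 18.
Molecular formula: C17H18ClN3O2

C17H18ClN3O2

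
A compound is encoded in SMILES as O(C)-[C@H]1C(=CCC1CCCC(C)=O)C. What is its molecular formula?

C12H20O2

Heavy atoms from the SMILES: 12 C, 2 O.
Implicit hydrogens by atom environment:
  4 × C: 2 H each → 8
  3 × C: 3 H each → 9
  3 × C: 1 H each → 3
  2 × C: no H
  2 × O: no H
  Total hydrogens = 20.
Molecular formula: C12H20O2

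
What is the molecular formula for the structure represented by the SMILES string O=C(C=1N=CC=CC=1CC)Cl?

C8H8ClNO

Heavy atoms from the SMILES: 8 C, 1 Cl, 1 N, 1 O.
Implicit hydrogens by atom environment:
  3 × C (aromatic): 1 H each → 3
  2 × C (aromatic): no H
  1 × C: 3 H
  1 × C: 2 H
  1 × C: no H
  1 × Cl: no H
  1 × N (aromatic): no H
  1 × O: no H
  Total hydrogens = 8.
Molecular formula: C8H8ClNO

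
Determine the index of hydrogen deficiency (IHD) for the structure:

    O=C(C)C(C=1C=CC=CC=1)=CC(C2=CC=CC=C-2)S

Molecular formula from the SMILES: C17H16OS.
DoU = (2C + 2 + N − H − X)/2 = (2·17 + 2 + 0 − 16 − 0)/2 = 20/2 = 10.
(Structurally: 2 ring(s) + 8 π bond(s) = 10.)

10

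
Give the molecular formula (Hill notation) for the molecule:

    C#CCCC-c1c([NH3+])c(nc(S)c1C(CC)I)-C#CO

Heavy atoms from the SMILES: 15 C, 1 I, 2 N, 1 O, 1 S.
Implicit hydrogens by atom environment:
  5 × C (aromatic): no H
  4 × C: 2 H each → 8
  3 × C: no H
  2 × C: 1 H each → 2
  1 × C: 3 H
  1 × I: no H
  1 × N (charge +1): 3 H
  1 × N (aromatic): no H
  1 × O: 1 H
  1 × S: 1 H
  Total hydrogens = 18.
Net charge +1.
Molecular formula: C15H18IN2OS+

C15H18IN2OS+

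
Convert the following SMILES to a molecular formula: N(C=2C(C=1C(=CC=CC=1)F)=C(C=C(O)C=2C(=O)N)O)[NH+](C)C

Heavy atoms from the SMILES: 15 C, 1 F, 3 N, 3 O.
Implicit hydrogens by atom environment:
  7 × C (aromatic): no H
  5 × C (aromatic): 1 H each → 5
  2 × C: 3 H each → 6
  2 × O: 1 H each → 2
  1 × C: no H
  1 × F: no H
  1 × N: 2 H
  1 × N: 1 H
  1 × N (charge +1): 1 H
  1 × O: no H
  Total hydrogens = 17.
Net charge +1.
Molecular formula: C15H17FN3O3+

C15H17FN3O3+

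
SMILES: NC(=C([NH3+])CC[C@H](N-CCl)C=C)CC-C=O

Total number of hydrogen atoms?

21

Hydrogens are implicit in SMILES; fill each atom to its normal valence:
  6 × C: 2 H each → 12
  3 × C: 1 H each → 3
  2 × C: no H
  1 × Cl: no H
  1 × N (charge +1): 3 H
  1 × N: 2 H
  1 × N: 1 H
  1 × O: no H
  Total hydrogens = 21.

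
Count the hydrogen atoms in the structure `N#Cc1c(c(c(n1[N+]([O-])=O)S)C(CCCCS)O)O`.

Hydrogens are implicit in SMILES; fill each atom to its normal valence:
  4 × C: 2 H each → 8
  4 × C (aromatic): no H
  2 × O: 1 H each → 2
  2 × S: 1 H each → 2
  1 × C: 1 H
  1 × C: no H
  1 × N (aromatic): no H
  1 × N: no H
  1 × N (charge +1): no H
  1 × O: no H
  1 × O (charge -1): no H
  Total hydrogens = 13.

13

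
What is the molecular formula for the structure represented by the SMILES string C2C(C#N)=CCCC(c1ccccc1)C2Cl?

Heavy atoms from the SMILES: 14 C, 1 Cl, 1 N.
Implicit hydrogens by atom environment:
  5 × C (aromatic): 1 H each → 5
  3 × C: 2 H each → 6
  3 × C: 1 H each → 3
  2 × C: no H
  1 × C (aromatic): no H
  1 × Cl: no H
  1 × N: no H
  Total hydrogens = 14.
Molecular formula: C14H14ClN

C14H14ClN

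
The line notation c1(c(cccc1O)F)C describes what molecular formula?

C7H7FO

Heavy atoms from the SMILES: 7 C, 1 F, 1 O.
Implicit hydrogens by atom environment:
  3 × C (aromatic): 1 H each → 3
  3 × C (aromatic): no H
  1 × C: 3 H
  1 × F: no H
  1 × O: 1 H
  Total hydrogens = 7.
Molecular formula: C7H7FO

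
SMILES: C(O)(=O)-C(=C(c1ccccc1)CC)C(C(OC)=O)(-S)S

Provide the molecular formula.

C14H16O4S2

Heavy atoms from the SMILES: 14 C, 4 O, 2 S.
Implicit hydrogens by atom environment:
  5 × C (aromatic): 1 H each → 5
  5 × C: no H
  3 × O: no H
  2 × C: 3 H each → 6
  2 × S: 1 H each → 2
  1 × C: 2 H
  1 × C (aromatic): no H
  1 × O: 1 H
  Total hydrogens = 16.
Molecular formula: C14H16O4S2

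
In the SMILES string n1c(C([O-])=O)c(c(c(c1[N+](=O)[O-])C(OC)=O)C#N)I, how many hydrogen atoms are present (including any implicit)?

Hydrogens are implicit in SMILES; fill each atom to its normal valence:
  5 × C (aromatic): no H
  4 × O: no H
  3 × C: no H
  2 × O (charge -1): no H
  1 × C: 3 H
  1 × I: no H
  1 × N (aromatic): no H
  1 × N (charge +1): no H
  1 × N: no H
  Total hydrogens = 3.

3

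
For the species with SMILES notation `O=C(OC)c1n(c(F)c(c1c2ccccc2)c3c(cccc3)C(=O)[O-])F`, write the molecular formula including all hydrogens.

Heavy atoms from the SMILES: 19 C, 2 F, 1 N, 4 O.
Implicit hydrogens by atom environment:
  9 × C (aromatic): 1 H each → 9
  7 × C (aromatic): no H
  3 × O: no H
  2 × C: no H
  2 × F: no H
  1 × C: 3 H
  1 × N (aromatic): no H
  1 × O (charge -1): no H
  Total hydrogens = 12.
Net charge -1.
Molecular formula: C19H12F2NO4-

C19H12F2NO4-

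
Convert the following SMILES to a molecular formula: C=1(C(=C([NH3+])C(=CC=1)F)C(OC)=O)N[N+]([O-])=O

C8H9FN3O4+

Heavy atoms from the SMILES: 8 C, 1 F, 3 N, 4 O.
Implicit hydrogens by atom environment:
  4 × C (aromatic): no H
  3 × O: no H
  2 × C (aromatic): 1 H each → 2
  1 × C: 3 H
  1 × C: no H
  1 × F: no H
  1 × N (charge +1): 3 H
  1 × N: 1 H
  1 × N (charge +1): no H
  1 × O (charge -1): no H
  Total hydrogens = 9.
Net charge +1.
Molecular formula: C8H9FN3O4+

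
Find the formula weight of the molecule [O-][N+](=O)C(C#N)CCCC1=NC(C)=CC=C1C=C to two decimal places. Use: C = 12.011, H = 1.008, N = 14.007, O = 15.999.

Molecular formula: C13H15N3O2.
M = 13×12.011 + 15×1.008 + 3×14.007 + 2×15.999 = 245.28 g/mol.

245.28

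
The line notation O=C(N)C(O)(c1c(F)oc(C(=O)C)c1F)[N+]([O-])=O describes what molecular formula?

C8H6F2N2O6

Heavy atoms from the SMILES: 8 C, 2 F, 2 N, 6 O.
Implicit hydrogens by atom environment:
  4 × C (aromatic): no H
  3 × C: no H
  3 × O: no H
  2 × F: no H
  1 × C: 3 H
  1 × N: 2 H
  1 × N (charge +1): no H
  1 × O: 1 H
  1 × O (aromatic): no H
  1 × O (charge -1): no H
  Total hydrogens = 6.
Molecular formula: C8H6F2N2O6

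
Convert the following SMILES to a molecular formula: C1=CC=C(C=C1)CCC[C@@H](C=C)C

C13H18

Heavy atoms from the SMILES: 13 C.
Implicit hydrogens by atom environment:
  5 × C (aromatic): 1 H each → 5
  4 × C: 2 H each → 8
  2 × C: 1 H each → 2
  1 × C: 3 H
  1 × C (aromatic): no H
  Total hydrogens = 18.
Molecular formula: C13H18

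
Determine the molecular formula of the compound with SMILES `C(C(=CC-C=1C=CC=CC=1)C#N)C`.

Heavy atoms from the SMILES: 12 C, 1 N.
Implicit hydrogens by atom environment:
  5 × C (aromatic): 1 H each → 5
  2 × C: 2 H each → 4
  2 × C: no H
  1 × C: 3 H
  1 × C: 1 H
  1 × C (aromatic): no H
  1 × N: no H
  Total hydrogens = 13.
Molecular formula: C12H13N

C12H13N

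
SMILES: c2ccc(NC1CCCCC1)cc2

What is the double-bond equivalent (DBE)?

Molecular formula from the SMILES: C12H17N.
DoU = (2C + 2 + N − H − X)/2 = (2·12 + 2 + 1 − 17 − 0)/2 = 10/2 = 5.
(Structurally: 2 ring(s) + 3 π bond(s) = 5.)

5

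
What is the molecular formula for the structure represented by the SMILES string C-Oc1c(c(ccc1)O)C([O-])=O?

Heavy atoms from the SMILES: 8 C, 4 O.
Implicit hydrogens by atom environment:
  3 × C (aromatic): 1 H each → 3
  3 × C (aromatic): no H
  2 × O: no H
  1 × C: 3 H
  1 × C: no H
  1 × O: 1 H
  1 × O (charge -1): no H
  Total hydrogens = 7.
Net charge -1.
Molecular formula: C8H7O4-

C8H7O4-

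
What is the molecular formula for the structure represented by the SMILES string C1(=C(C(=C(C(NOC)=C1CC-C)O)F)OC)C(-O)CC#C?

C15H20FNO4

Heavy atoms from the SMILES: 15 C, 1 F, 1 N, 4 O.
Implicit hydrogens by atom environment:
  6 × C (aromatic): no H
  3 × C: 3 H each → 9
  3 × C: 2 H each → 6
  2 × C: 1 H each → 2
  2 × O: 1 H each → 2
  2 × O: no H
  1 × C: no H
  1 × F: no H
  1 × N: 1 H
  Total hydrogens = 20.
Molecular formula: C15H20FNO4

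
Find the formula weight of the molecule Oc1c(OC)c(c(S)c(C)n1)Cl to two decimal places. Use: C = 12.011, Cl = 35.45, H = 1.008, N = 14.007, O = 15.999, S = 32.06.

205.66

Molecular formula: C7H8ClNO2S.
M = 7×12.011 + 1×35.45 + 8×1.008 + 1×14.007 + 2×15.999 + 1×32.06 = 205.66 g/mol.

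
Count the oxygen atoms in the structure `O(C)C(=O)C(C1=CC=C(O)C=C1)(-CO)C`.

4

The symbol for oxygen appears 4 times in the SMILES.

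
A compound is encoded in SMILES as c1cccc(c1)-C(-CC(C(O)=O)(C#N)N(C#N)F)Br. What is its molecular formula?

C12H9BrFN3O2

Heavy atoms from the SMILES: 1 Br, 12 C, 1 F, 3 N, 2 O.
Implicit hydrogens by atom environment:
  5 × C (aromatic): 1 H each → 5
  4 × C: no H
  3 × N: no H
  1 × Br: no H
  1 × C: 2 H
  1 × C: 1 H
  1 × C (aromatic): no H
  1 × F: no H
  1 × O: 1 H
  1 × O: no H
  Total hydrogens = 9.
Molecular formula: C12H9BrFN3O2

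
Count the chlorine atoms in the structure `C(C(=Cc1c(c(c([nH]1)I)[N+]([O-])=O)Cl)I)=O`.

The symbol for chlorine appears 1 time in the SMILES.

1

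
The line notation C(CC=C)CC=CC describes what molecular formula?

C8H14

Heavy atoms from the SMILES: 8 C.
Implicit hydrogens by atom environment:
  4 × C: 2 H each → 8
  3 × C: 1 H each → 3
  1 × C: 3 H
  Total hydrogens = 14.
Molecular formula: C8H14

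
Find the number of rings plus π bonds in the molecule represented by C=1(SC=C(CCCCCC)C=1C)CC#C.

5

Molecular formula from the SMILES: C14H20S.
DoU = (2C + 2 + N − H − X)/2 = (2·14 + 2 + 0 − 20 − 0)/2 = 10/2 = 5.
(Structurally: 1 ring(s) + 4 π bond(s) = 5.)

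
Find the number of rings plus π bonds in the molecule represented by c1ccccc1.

4

Molecular formula from the SMILES: C6H6.
DoU = (2C + 2 + N − H − X)/2 = (2·6 + 2 + 0 − 6 − 0)/2 = 8/2 = 4.
(Structurally: 1 ring(s) + 3 π bond(s) = 4.)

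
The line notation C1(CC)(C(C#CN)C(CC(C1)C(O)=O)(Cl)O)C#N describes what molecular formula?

C12H15ClN2O3

Heavy atoms from the SMILES: 12 C, 1 Cl, 2 N, 3 O.
Implicit hydrogens by atom environment:
  6 × C: no H
  3 × C: 2 H each → 6
  2 × C: 1 H each → 2
  2 × O: 1 H each → 2
  1 × C: 3 H
  1 × Cl: no H
  1 × N: 2 H
  1 × N: no H
  1 × O: no H
  Total hydrogens = 15.
Molecular formula: C12H15ClN2O3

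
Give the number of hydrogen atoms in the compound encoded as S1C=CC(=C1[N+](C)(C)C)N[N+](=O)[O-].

Hydrogens are implicit in SMILES; fill each atom to its normal valence:
  3 × C: 3 H each → 9
  2 × C (aromatic): 1 H each → 2
  2 × C (aromatic): no H
  2 × N (charge +1): no H
  1 × N: 1 H
  1 × O: no H
  1 × O (charge -1): no H
  1 × S (aromatic): no H
  Total hydrogens = 12.

12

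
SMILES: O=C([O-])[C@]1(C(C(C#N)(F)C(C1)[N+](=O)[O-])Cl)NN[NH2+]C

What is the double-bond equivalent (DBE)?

5

Molecular formula from the SMILES: C8H11ClFN5O4.
DoU = (2C + 2 + N − H − X)/2 = (2·8 + 2 + 5 − 11 − 2)/2 = 10/2 = 5.
(Structurally: 1 ring(s) + 4 π bond(s) = 5.)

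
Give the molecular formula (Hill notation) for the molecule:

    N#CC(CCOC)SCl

Heavy atoms from the SMILES: 5 C, 1 Cl, 1 N, 1 O, 1 S.
Implicit hydrogens by atom environment:
  2 × C: 2 H each → 4
  1 × C: 3 H
  1 × C: 1 H
  1 × C: no H
  1 × Cl: no H
  1 × N: no H
  1 × O: no H
  1 × S: no H
  Total hydrogens = 8.
Molecular formula: C5H8ClNOS

C5H8ClNOS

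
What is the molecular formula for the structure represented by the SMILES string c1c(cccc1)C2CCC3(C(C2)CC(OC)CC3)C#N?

Heavy atoms from the SMILES: 18 C, 1 N, 1 O.
Implicit hydrogens by atom environment:
  6 × C: 2 H each → 12
  5 × C (aromatic): 1 H each → 5
  3 × C: 1 H each → 3
  2 × C: no H
  1 × C: 3 H
  1 × C (aromatic): no H
  1 × N: no H
  1 × O: no H
  Total hydrogens = 23.
Molecular formula: C18H23NO

C18H23NO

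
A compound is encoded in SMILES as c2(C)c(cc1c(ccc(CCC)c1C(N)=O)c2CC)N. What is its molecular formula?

C17H22N2O

Heavy atoms from the SMILES: 17 C, 2 N, 1 O.
Implicit hydrogens by atom environment:
  7 × C (aromatic): no H
  3 × C: 3 H each → 9
  3 × C: 2 H each → 6
  3 × C (aromatic): 1 H each → 3
  2 × N: 2 H each → 4
  1 × C: no H
  1 × O: no H
  Total hydrogens = 22.
Molecular formula: C17H22N2O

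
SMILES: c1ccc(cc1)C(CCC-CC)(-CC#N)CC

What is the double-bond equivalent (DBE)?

6

Molecular formula from the SMILES: C16H23N.
DoU = (2C + 2 + N − H − X)/2 = (2·16 + 2 + 1 − 23 − 0)/2 = 12/2 = 6.
(Structurally: 1 ring(s) + 5 π bond(s) = 6.)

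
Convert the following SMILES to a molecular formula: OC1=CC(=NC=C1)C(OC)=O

Heavy atoms from the SMILES: 7 C, 1 N, 3 O.
Implicit hydrogens by atom environment:
  3 × C (aromatic): 1 H each → 3
  2 × C (aromatic): no H
  2 × O: no H
  1 × C: 3 H
  1 × C: no H
  1 × N (aromatic): no H
  1 × O: 1 H
  Total hydrogens = 7.
Molecular formula: C7H7NO3

C7H7NO3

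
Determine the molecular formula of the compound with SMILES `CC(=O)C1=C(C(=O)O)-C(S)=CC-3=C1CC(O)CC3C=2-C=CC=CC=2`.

Heavy atoms from the SMILES: 19 C, 4 O, 1 S.
Implicit hydrogens by atom environment:
  6 × C (aromatic): 1 H each → 6
  6 × C (aromatic): no H
  2 × C: 2 H each → 4
  2 × C: 1 H each → 2
  2 × C: no H
  2 × O: 1 H each → 2
  2 × O: no H
  1 × C: 3 H
  1 × S: 1 H
  Total hydrogens = 18.
Molecular formula: C19H18O4S

C19H18O4S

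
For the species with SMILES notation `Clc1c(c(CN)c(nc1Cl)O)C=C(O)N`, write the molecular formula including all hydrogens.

C8H9Cl2N3O2

Heavy atoms from the SMILES: 8 C, 2 Cl, 3 N, 2 O.
Implicit hydrogens by atom environment:
  5 × C (aromatic): no H
  2 × Cl: no H
  2 × N: 2 H each → 4
  2 × O: 1 H each → 2
  1 × C: 2 H
  1 × C: 1 H
  1 × C: no H
  1 × N (aromatic): no H
  Total hydrogens = 9.
Molecular formula: C8H9Cl2N3O2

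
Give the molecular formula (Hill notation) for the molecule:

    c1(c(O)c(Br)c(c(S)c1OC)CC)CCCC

Heavy atoms from the SMILES: 1 Br, 13 C, 2 O, 1 S.
Implicit hydrogens by atom environment:
  6 × C (aromatic): no H
  4 × C: 2 H each → 8
  3 × C: 3 H each → 9
  1 × Br: no H
  1 × O: 1 H
  1 × O: no H
  1 × S: 1 H
  Total hydrogens = 19.
Molecular formula: C13H19BrO2S

C13H19BrO2S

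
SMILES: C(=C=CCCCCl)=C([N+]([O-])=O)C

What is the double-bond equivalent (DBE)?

Molecular formula from the SMILES: C8H10ClNO2.
DoU = (2C + 2 + N − H − X)/2 = (2·8 + 2 + 1 − 10 − 1)/2 = 8/2 = 4.
(Structurally: 0 ring(s) + 4 π bond(s) = 4.)

4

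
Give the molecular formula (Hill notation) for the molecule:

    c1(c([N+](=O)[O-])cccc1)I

C6H4INO2

Heavy atoms from the SMILES: 6 C, 1 I, 1 N, 2 O.
Implicit hydrogens by atom environment:
  4 × C (aromatic): 1 H each → 4
  2 × C (aromatic): no H
  1 × I: no H
  1 × N (charge +1): no H
  1 × O: no H
  1 × O (charge -1): no H
  Total hydrogens = 4.
Molecular formula: C6H4INO2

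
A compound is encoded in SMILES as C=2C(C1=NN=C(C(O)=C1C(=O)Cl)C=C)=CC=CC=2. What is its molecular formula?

C13H9ClN2O2

Heavy atoms from the SMILES: 13 C, 1 Cl, 2 N, 2 O.
Implicit hydrogens by atom environment:
  5 × C (aromatic): 1 H each → 5
  5 × C (aromatic): no H
  2 × N (aromatic): no H
  1 × C: 2 H
  1 × C: 1 H
  1 × C: no H
  1 × Cl: no H
  1 × O: 1 H
  1 × O: no H
  Total hydrogens = 9.
Molecular formula: C13H9ClN2O2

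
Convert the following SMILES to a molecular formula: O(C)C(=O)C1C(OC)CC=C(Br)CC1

C10H15BrO3

Heavy atoms from the SMILES: 1 Br, 10 C, 3 O.
Implicit hydrogens by atom environment:
  3 × C: 2 H each → 6
  3 × C: 1 H each → 3
  3 × O: no H
  2 × C: 3 H each → 6
  2 × C: no H
  1 × Br: no H
  Total hydrogens = 15.
Molecular formula: C10H15BrO3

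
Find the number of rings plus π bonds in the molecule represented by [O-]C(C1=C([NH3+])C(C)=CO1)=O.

4

Molecular formula from the SMILES: C6H7NO3.
DoU = (2C + 2 + N − H − X)/2 = (2·6 + 2 + 1 − 7 − 0)/2 = 8/2 = 4.
(Structurally: 1 ring(s) + 3 π bond(s) = 4.)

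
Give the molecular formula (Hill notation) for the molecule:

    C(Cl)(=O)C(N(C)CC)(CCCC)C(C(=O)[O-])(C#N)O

Heavy atoms from the SMILES: 12 C, 1 Cl, 2 N, 4 O.
Implicit hydrogens by atom environment:
  5 × C: no H
  4 × C: 2 H each → 8
  3 × C: 3 H each → 9
  2 × N: no H
  2 × O: no H
  1 × Cl: no H
  1 × O: 1 H
  1 × O (charge -1): no H
  Total hydrogens = 18.
Net charge -1.
Molecular formula: C12H18ClN2O4-

C12H18ClN2O4-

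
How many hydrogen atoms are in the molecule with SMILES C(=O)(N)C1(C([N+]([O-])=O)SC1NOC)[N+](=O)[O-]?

Hydrogens are implicit in SMILES; fill each atom to its normal valence:
  4 × O: no H
  2 × C: 1 H each → 2
  2 × C: no H
  2 × N (charge +1): no H
  2 × O (charge -1): no H
  1 × C: 3 H
  1 × N: 2 H
  1 × N: 1 H
  1 × S: no H
  Total hydrogens = 8.

8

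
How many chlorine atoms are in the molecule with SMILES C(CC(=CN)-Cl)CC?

The symbol for chlorine appears 1 time in the SMILES.

1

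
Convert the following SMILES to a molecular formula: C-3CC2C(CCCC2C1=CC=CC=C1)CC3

Heavy atoms from the SMILES: 16 C.
Implicit hydrogens by atom environment:
  7 × C: 2 H each → 14
  5 × C (aromatic): 1 H each → 5
  3 × C: 1 H each → 3
  1 × C (aromatic): no H
  Total hydrogens = 22.
Molecular formula: C16H22

C16H22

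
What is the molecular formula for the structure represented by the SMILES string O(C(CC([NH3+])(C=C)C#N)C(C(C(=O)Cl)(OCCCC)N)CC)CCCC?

Heavy atoms from the SMILES: 19 C, 1 Cl, 3 N, 3 O.
Implicit hydrogens by atom environment:
  9 × C: 2 H each → 18
  4 × C: no H
  3 × C: 3 H each → 9
  3 × C: 1 H each → 3
  3 × O: no H
  1 × Cl: no H
  1 × N (charge +1): 3 H
  1 × N: 2 H
  1 × N: no H
  Total hydrogens = 35.
Net charge +1.
Molecular formula: C19H35ClN3O3+

C19H35ClN3O3+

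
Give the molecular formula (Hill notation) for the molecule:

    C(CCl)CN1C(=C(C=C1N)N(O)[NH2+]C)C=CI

Heavy atoms from the SMILES: 10 C, 1 Cl, 1 I, 4 N, 1 O.
Implicit hydrogens by atom environment:
  3 × C: 2 H each → 6
  3 × C (aromatic): no H
  2 × C: 1 H each → 2
  1 × C: 3 H
  1 × C (aromatic): 1 H
  1 × Cl: no H
  1 × I: no H
  1 × N: 2 H
  1 × N (charge +1): 2 H
  1 × N (aromatic): no H
  1 × N: no H
  1 × O: 1 H
  Total hydrogens = 17.
Net charge +1.
Molecular formula: C10H17ClIN4O+

C10H17ClIN4O+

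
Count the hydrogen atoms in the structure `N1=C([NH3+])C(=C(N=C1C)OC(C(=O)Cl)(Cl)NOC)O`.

Hydrogens are implicit in SMILES; fill each atom to its normal valence:
  4 × C (aromatic): no H
  3 × O: no H
  2 × C: 3 H each → 6
  2 × C: no H
  2 × Cl: no H
  2 × N (aromatic): no H
  1 × N (charge +1): 3 H
  1 × N: 1 H
  1 × O: 1 H
  Total hydrogens = 11.

11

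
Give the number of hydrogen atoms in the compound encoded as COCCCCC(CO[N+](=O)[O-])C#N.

14

Hydrogens are implicit in SMILES; fill each atom to its normal valence:
  5 × C: 2 H each → 10
  3 × O: no H
  1 × C: 3 H
  1 × C: 1 H
  1 × C: no H
  1 × N (charge +1): no H
  1 × N: no H
  1 × O (charge -1): no H
  Total hydrogens = 14.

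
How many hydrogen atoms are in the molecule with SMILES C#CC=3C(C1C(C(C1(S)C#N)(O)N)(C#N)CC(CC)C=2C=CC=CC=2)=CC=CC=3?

Hydrogens are implicit in SMILES; fill each atom to its normal valence:
  9 × C (aromatic): 1 H each → 9
  6 × C: no H
  3 × C: 1 H each → 3
  3 × C (aromatic): no H
  2 × C: 2 H each → 4
  2 × N: no H
  1 × C: 3 H
  1 × N: 2 H
  1 × O: 1 H
  1 × S: 1 H
  Total hydrogens = 23.

23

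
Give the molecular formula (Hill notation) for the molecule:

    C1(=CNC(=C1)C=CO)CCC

C9H13NO

Heavy atoms from the SMILES: 9 C, 1 N, 1 O.
Implicit hydrogens by atom environment:
  2 × C: 2 H each → 4
  2 × C (aromatic): 1 H each → 2
  2 × C: 1 H each → 2
  2 × C (aromatic): no H
  1 × C: 3 H
  1 × N (aromatic): 1 H
  1 × O: 1 H
  Total hydrogens = 13.
Molecular formula: C9H13NO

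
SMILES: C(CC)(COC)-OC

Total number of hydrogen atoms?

14

Hydrogens are implicit in SMILES; fill each atom to its normal valence:
  3 × C: 3 H each → 9
  2 × C: 2 H each → 4
  2 × O: no H
  1 × C: 1 H
  Total hydrogens = 14.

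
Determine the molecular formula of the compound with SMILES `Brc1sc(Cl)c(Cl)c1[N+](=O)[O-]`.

Heavy atoms from the SMILES: 1 Br, 4 C, 2 Cl, 1 N, 2 O, 1 S.
Implicit hydrogens by atom environment:
  4 × C (aromatic): no H
  2 × Cl: no H
  1 × Br: no H
  1 × N (charge +1): no H
  1 × O: no H
  1 × O (charge -1): no H
  1 × S (aromatic): no H
  Total hydrogens = 0.
Molecular formula: C4BrCl2NO2S

C4BrCl2NO2S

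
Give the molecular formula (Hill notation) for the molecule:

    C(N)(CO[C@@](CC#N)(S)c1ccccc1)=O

C11H12N2O2S

Heavy atoms from the SMILES: 11 C, 2 N, 2 O, 1 S.
Implicit hydrogens by atom environment:
  5 × C (aromatic): 1 H each → 5
  3 × C: no H
  2 × C: 2 H each → 4
  2 × O: no H
  1 × C (aromatic): no H
  1 × N: 2 H
  1 × N: no H
  1 × S: 1 H
  Total hydrogens = 12.
Molecular formula: C11H12N2O2S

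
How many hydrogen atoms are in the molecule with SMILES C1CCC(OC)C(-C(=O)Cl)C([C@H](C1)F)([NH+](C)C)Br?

Hydrogens are implicit in SMILES; fill each atom to its normal valence:
  4 × C: 2 H each → 8
  3 × C: 3 H each → 9
  3 × C: 1 H each → 3
  2 × C: no H
  2 × O: no H
  1 × Br: no H
  1 × Cl: no H
  1 × F: no H
  1 × N (charge +1): 1 H
  Total hydrogens = 21.

21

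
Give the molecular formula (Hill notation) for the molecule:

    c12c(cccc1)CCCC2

Heavy atoms from the SMILES: 10 C.
Implicit hydrogens by atom environment:
  4 × C: 2 H each → 8
  4 × C (aromatic): 1 H each → 4
  2 × C (aromatic): no H
  Total hydrogens = 12.
Molecular formula: C10H12

C10H12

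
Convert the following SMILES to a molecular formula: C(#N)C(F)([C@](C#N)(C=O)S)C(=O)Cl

Heavy atoms from the SMILES: 6 C, 1 Cl, 1 F, 2 N, 2 O, 1 S.
Implicit hydrogens by atom environment:
  5 × C: no H
  2 × N: no H
  2 × O: no H
  1 × C: 1 H
  1 × Cl: no H
  1 × F: no H
  1 × S: 1 H
  Total hydrogens = 2.
Molecular formula: C6H2ClFN2O2S

C6H2ClFN2O2S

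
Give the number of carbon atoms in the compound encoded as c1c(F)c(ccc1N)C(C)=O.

The symbol for carbon appears 8 times in the SMILES. Lowercase c denotes aromatic carbon and counts toward C.

8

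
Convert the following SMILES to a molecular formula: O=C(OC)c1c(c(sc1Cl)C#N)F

Heavy atoms from the SMILES: 7 C, 1 Cl, 1 F, 1 N, 2 O, 1 S.
Implicit hydrogens by atom environment:
  4 × C (aromatic): no H
  2 × C: no H
  2 × O: no H
  1 × C: 3 H
  1 × Cl: no H
  1 × F: no H
  1 × N: no H
  1 × S (aromatic): no H
  Total hydrogens = 3.
Molecular formula: C7H3ClFNO2S

C7H3ClFNO2S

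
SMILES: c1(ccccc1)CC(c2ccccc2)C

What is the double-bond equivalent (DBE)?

8

Molecular formula from the SMILES: C15H16.
DoU = (2C + 2 + N − H − X)/2 = (2·15 + 2 + 0 − 16 − 0)/2 = 16/2 = 8.
(Structurally: 2 ring(s) + 6 π bond(s) = 8.)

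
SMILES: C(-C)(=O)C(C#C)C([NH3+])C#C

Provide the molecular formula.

C8H10NO+

Heavy atoms from the SMILES: 8 C, 1 N, 1 O.
Implicit hydrogens by atom environment:
  4 × C: 1 H each → 4
  3 × C: no H
  1 × C: 3 H
  1 × N (charge +1): 3 H
  1 × O: no H
  Total hydrogens = 10.
Net charge +1.
Molecular formula: C8H10NO+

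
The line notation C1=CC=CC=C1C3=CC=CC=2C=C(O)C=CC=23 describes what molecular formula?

Heavy atoms from the SMILES: 16 C, 1 O.
Implicit hydrogens by atom environment:
  11 × C (aromatic): 1 H each → 11
  5 × C (aromatic): no H
  1 × O: 1 H
  Total hydrogens = 12.
Molecular formula: C16H12O

C16H12O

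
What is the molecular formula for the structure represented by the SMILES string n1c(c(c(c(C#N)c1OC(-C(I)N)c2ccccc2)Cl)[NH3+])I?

Heavy atoms from the SMILES: 14 C, 1 Cl, 2 I, 4 N, 1 O.
Implicit hydrogens by atom environment:
  6 × C (aromatic): no H
  5 × C (aromatic): 1 H each → 5
  2 × C: 1 H each → 2
  2 × I: no H
  1 × C: no H
  1 × Cl: no H
  1 × N (charge +1): 3 H
  1 × N: 2 H
  1 × N (aromatic): no H
  1 × N: no H
  1 × O: no H
  Total hydrogens = 12.
Net charge +1.
Molecular formula: C14H12ClI2N4O+

C14H12ClI2N4O+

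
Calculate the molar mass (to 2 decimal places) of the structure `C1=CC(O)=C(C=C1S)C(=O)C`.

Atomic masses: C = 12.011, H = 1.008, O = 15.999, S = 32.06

Molecular formula: C8H8O2S.
M = 8×12.011 + 8×1.008 + 2×15.999 + 1×32.06 = 168.21 g/mol.

168.21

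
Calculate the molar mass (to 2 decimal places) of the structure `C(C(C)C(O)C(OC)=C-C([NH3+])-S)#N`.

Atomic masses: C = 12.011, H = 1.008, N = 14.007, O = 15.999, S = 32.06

203.28

Molecular formula: C8H15N2O2S+.
M = 8×12.011 + 15×1.008 + 2×14.007 + 2×15.999 + 1×32.06 = 203.28 g/mol.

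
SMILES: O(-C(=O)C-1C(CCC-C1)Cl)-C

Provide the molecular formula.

Heavy atoms from the SMILES: 8 C, 1 Cl, 2 O.
Implicit hydrogens by atom environment:
  4 × C: 2 H each → 8
  2 × C: 1 H each → 2
  2 × O: no H
  1 × C: 3 H
  1 × C: no H
  1 × Cl: no H
  Total hydrogens = 13.
Molecular formula: C8H13ClO2

C8H13ClO2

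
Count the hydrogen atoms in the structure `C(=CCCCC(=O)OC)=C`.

Hydrogens are implicit in SMILES; fill each atom to its normal valence:
  4 × C: 2 H each → 8
  2 × C: no H
  2 × O: no H
  1 × C: 3 H
  1 × C: 1 H
  Total hydrogens = 12.

12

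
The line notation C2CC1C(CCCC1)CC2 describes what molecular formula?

C10H18

Heavy atoms from the SMILES: 10 C.
Implicit hydrogens by atom environment:
  8 × C: 2 H each → 16
  2 × C: 1 H each → 2
  Total hydrogens = 18.
Molecular formula: C10H18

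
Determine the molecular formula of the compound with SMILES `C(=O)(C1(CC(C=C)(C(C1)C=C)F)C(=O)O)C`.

Heavy atoms from the SMILES: 12 C, 1 F, 3 O.
Implicit hydrogens by atom environment:
  4 × C: 2 H each → 8
  4 × C: no H
  3 × C: 1 H each → 3
  2 × O: no H
  1 × C: 3 H
  1 × F: no H
  1 × O: 1 H
  Total hydrogens = 15.
Molecular formula: C12H15FO3

C12H15FO3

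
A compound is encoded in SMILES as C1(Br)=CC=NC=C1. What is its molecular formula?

Heavy atoms from the SMILES: 1 Br, 5 C, 1 N.
Implicit hydrogens by atom environment:
  4 × C (aromatic): 1 H each → 4
  1 × Br: no H
  1 × C (aromatic): no H
  1 × N (aromatic): no H
  Total hydrogens = 4.
Molecular formula: C5H4BrN

C5H4BrN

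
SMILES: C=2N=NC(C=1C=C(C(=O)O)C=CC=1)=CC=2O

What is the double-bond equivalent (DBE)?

Molecular formula from the SMILES: C11H8N2O3.
DoU = (2C + 2 + N − H − X)/2 = (2·11 + 2 + 2 − 8 − 0)/2 = 18/2 = 9.
(Structurally: 2 ring(s) + 7 π bond(s) = 9.)

9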